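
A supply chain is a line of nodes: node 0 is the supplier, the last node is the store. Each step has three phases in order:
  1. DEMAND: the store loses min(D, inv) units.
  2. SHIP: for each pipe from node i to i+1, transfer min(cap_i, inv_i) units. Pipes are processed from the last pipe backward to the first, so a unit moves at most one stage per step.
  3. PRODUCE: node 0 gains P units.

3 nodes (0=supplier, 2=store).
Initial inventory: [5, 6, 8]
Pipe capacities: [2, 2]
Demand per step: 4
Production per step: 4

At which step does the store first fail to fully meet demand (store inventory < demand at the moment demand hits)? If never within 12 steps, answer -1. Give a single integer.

Step 1: demand=4,sold=4 ship[1->2]=2 ship[0->1]=2 prod=4 -> [7 6 6]
Step 2: demand=4,sold=4 ship[1->2]=2 ship[0->1]=2 prod=4 -> [9 6 4]
Step 3: demand=4,sold=4 ship[1->2]=2 ship[0->1]=2 prod=4 -> [11 6 2]
Step 4: demand=4,sold=2 ship[1->2]=2 ship[0->1]=2 prod=4 -> [13 6 2]
Step 5: demand=4,sold=2 ship[1->2]=2 ship[0->1]=2 prod=4 -> [15 6 2]
Step 6: demand=4,sold=2 ship[1->2]=2 ship[0->1]=2 prod=4 -> [17 6 2]
Step 7: demand=4,sold=2 ship[1->2]=2 ship[0->1]=2 prod=4 -> [19 6 2]
Step 8: demand=4,sold=2 ship[1->2]=2 ship[0->1]=2 prod=4 -> [21 6 2]
Step 9: demand=4,sold=2 ship[1->2]=2 ship[0->1]=2 prod=4 -> [23 6 2]
Step 10: demand=4,sold=2 ship[1->2]=2 ship[0->1]=2 prod=4 -> [25 6 2]
Step 11: demand=4,sold=2 ship[1->2]=2 ship[0->1]=2 prod=4 -> [27 6 2]
Step 12: demand=4,sold=2 ship[1->2]=2 ship[0->1]=2 prod=4 -> [29 6 2]
First stockout at step 4

4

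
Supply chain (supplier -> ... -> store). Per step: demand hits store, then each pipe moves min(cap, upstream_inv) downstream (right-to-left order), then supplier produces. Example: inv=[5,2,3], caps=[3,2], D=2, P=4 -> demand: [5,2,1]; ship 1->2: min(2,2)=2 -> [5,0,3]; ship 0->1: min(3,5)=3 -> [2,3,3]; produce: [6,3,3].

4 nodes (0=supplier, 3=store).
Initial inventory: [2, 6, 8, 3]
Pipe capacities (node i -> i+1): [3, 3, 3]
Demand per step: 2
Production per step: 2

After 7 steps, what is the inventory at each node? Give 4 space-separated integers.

Step 1: demand=2,sold=2 ship[2->3]=3 ship[1->2]=3 ship[0->1]=2 prod=2 -> inv=[2 5 8 4]
Step 2: demand=2,sold=2 ship[2->3]=3 ship[1->2]=3 ship[0->1]=2 prod=2 -> inv=[2 4 8 5]
Step 3: demand=2,sold=2 ship[2->3]=3 ship[1->2]=3 ship[0->1]=2 prod=2 -> inv=[2 3 8 6]
Step 4: demand=2,sold=2 ship[2->3]=3 ship[1->2]=3 ship[0->1]=2 prod=2 -> inv=[2 2 8 7]
Step 5: demand=2,sold=2 ship[2->3]=3 ship[1->2]=2 ship[0->1]=2 prod=2 -> inv=[2 2 7 8]
Step 6: demand=2,sold=2 ship[2->3]=3 ship[1->2]=2 ship[0->1]=2 prod=2 -> inv=[2 2 6 9]
Step 7: demand=2,sold=2 ship[2->3]=3 ship[1->2]=2 ship[0->1]=2 prod=2 -> inv=[2 2 5 10]

2 2 5 10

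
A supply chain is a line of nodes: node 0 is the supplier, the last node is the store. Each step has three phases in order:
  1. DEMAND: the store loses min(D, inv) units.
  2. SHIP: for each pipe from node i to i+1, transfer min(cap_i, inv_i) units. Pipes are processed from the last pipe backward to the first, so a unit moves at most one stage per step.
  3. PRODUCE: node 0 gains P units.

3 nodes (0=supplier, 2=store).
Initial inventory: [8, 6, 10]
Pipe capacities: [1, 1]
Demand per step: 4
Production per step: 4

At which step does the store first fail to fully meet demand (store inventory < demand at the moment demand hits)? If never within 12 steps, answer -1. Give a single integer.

Step 1: demand=4,sold=4 ship[1->2]=1 ship[0->1]=1 prod=4 -> [11 6 7]
Step 2: demand=4,sold=4 ship[1->2]=1 ship[0->1]=1 prod=4 -> [14 6 4]
Step 3: demand=4,sold=4 ship[1->2]=1 ship[0->1]=1 prod=4 -> [17 6 1]
Step 4: demand=4,sold=1 ship[1->2]=1 ship[0->1]=1 prod=4 -> [20 6 1]
Step 5: demand=4,sold=1 ship[1->2]=1 ship[0->1]=1 prod=4 -> [23 6 1]
Step 6: demand=4,sold=1 ship[1->2]=1 ship[0->1]=1 prod=4 -> [26 6 1]
Step 7: demand=4,sold=1 ship[1->2]=1 ship[0->1]=1 prod=4 -> [29 6 1]
Step 8: demand=4,sold=1 ship[1->2]=1 ship[0->1]=1 prod=4 -> [32 6 1]
Step 9: demand=4,sold=1 ship[1->2]=1 ship[0->1]=1 prod=4 -> [35 6 1]
Step 10: demand=4,sold=1 ship[1->2]=1 ship[0->1]=1 prod=4 -> [38 6 1]
Step 11: demand=4,sold=1 ship[1->2]=1 ship[0->1]=1 prod=4 -> [41 6 1]
Step 12: demand=4,sold=1 ship[1->2]=1 ship[0->1]=1 prod=4 -> [44 6 1]
First stockout at step 4

4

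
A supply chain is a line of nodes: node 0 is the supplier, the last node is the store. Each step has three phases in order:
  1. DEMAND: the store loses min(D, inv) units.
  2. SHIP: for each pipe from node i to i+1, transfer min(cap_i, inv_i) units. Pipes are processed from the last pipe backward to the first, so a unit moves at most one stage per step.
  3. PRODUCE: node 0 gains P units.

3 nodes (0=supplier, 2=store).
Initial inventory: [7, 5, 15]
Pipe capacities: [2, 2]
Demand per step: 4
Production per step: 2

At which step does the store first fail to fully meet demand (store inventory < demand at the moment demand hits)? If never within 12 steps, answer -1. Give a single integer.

Step 1: demand=4,sold=4 ship[1->2]=2 ship[0->1]=2 prod=2 -> [7 5 13]
Step 2: demand=4,sold=4 ship[1->2]=2 ship[0->1]=2 prod=2 -> [7 5 11]
Step 3: demand=4,sold=4 ship[1->2]=2 ship[0->1]=2 prod=2 -> [7 5 9]
Step 4: demand=4,sold=4 ship[1->2]=2 ship[0->1]=2 prod=2 -> [7 5 7]
Step 5: demand=4,sold=4 ship[1->2]=2 ship[0->1]=2 prod=2 -> [7 5 5]
Step 6: demand=4,sold=4 ship[1->2]=2 ship[0->1]=2 prod=2 -> [7 5 3]
Step 7: demand=4,sold=3 ship[1->2]=2 ship[0->1]=2 prod=2 -> [7 5 2]
Step 8: demand=4,sold=2 ship[1->2]=2 ship[0->1]=2 prod=2 -> [7 5 2]
Step 9: demand=4,sold=2 ship[1->2]=2 ship[0->1]=2 prod=2 -> [7 5 2]
Step 10: demand=4,sold=2 ship[1->2]=2 ship[0->1]=2 prod=2 -> [7 5 2]
Step 11: demand=4,sold=2 ship[1->2]=2 ship[0->1]=2 prod=2 -> [7 5 2]
Step 12: demand=4,sold=2 ship[1->2]=2 ship[0->1]=2 prod=2 -> [7 5 2]
First stockout at step 7

7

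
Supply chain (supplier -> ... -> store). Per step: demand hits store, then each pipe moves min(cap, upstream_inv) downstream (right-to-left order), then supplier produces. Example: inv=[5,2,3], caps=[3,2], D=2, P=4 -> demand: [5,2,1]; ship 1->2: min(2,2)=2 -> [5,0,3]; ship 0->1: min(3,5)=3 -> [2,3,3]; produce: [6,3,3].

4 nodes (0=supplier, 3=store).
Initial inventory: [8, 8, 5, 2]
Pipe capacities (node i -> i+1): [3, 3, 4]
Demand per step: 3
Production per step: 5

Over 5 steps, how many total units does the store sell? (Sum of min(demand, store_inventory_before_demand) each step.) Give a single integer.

Step 1: sold=2 (running total=2) -> [10 8 4 4]
Step 2: sold=3 (running total=5) -> [12 8 3 5]
Step 3: sold=3 (running total=8) -> [14 8 3 5]
Step 4: sold=3 (running total=11) -> [16 8 3 5]
Step 5: sold=3 (running total=14) -> [18 8 3 5]

Answer: 14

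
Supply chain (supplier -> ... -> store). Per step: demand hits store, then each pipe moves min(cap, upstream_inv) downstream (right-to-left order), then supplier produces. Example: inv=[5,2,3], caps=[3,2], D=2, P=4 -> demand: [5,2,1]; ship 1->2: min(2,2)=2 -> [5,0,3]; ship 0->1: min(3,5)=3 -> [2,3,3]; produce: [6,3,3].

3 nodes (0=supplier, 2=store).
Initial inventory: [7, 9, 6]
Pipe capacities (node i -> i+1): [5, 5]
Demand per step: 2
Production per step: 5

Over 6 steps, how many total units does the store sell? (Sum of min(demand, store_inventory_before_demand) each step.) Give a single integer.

Step 1: sold=2 (running total=2) -> [7 9 9]
Step 2: sold=2 (running total=4) -> [7 9 12]
Step 3: sold=2 (running total=6) -> [7 9 15]
Step 4: sold=2 (running total=8) -> [7 9 18]
Step 5: sold=2 (running total=10) -> [7 9 21]
Step 6: sold=2 (running total=12) -> [7 9 24]

Answer: 12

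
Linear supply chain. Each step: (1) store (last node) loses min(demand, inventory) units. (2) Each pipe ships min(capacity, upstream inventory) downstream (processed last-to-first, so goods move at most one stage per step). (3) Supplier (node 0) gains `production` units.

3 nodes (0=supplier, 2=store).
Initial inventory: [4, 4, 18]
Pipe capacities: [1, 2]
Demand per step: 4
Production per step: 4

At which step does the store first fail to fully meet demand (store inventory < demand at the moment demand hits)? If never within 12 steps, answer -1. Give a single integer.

Step 1: demand=4,sold=4 ship[1->2]=2 ship[0->1]=1 prod=4 -> [7 3 16]
Step 2: demand=4,sold=4 ship[1->2]=2 ship[0->1]=1 prod=4 -> [10 2 14]
Step 3: demand=4,sold=4 ship[1->2]=2 ship[0->1]=1 prod=4 -> [13 1 12]
Step 4: demand=4,sold=4 ship[1->2]=1 ship[0->1]=1 prod=4 -> [16 1 9]
Step 5: demand=4,sold=4 ship[1->2]=1 ship[0->1]=1 prod=4 -> [19 1 6]
Step 6: demand=4,sold=4 ship[1->2]=1 ship[0->1]=1 prod=4 -> [22 1 3]
Step 7: demand=4,sold=3 ship[1->2]=1 ship[0->1]=1 prod=4 -> [25 1 1]
Step 8: demand=4,sold=1 ship[1->2]=1 ship[0->1]=1 prod=4 -> [28 1 1]
Step 9: demand=4,sold=1 ship[1->2]=1 ship[0->1]=1 prod=4 -> [31 1 1]
Step 10: demand=4,sold=1 ship[1->2]=1 ship[0->1]=1 prod=4 -> [34 1 1]
Step 11: demand=4,sold=1 ship[1->2]=1 ship[0->1]=1 prod=4 -> [37 1 1]
Step 12: demand=4,sold=1 ship[1->2]=1 ship[0->1]=1 prod=4 -> [40 1 1]
First stockout at step 7

7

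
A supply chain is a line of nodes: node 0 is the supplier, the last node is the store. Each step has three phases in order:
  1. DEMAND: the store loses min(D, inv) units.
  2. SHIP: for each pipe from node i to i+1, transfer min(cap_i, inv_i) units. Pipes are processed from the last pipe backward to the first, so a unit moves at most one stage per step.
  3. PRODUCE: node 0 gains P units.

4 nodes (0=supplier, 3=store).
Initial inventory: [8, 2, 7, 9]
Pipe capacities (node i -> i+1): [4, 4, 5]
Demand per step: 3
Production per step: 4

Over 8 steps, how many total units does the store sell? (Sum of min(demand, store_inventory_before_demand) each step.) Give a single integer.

Answer: 24

Derivation:
Step 1: sold=3 (running total=3) -> [8 4 4 11]
Step 2: sold=3 (running total=6) -> [8 4 4 12]
Step 3: sold=3 (running total=9) -> [8 4 4 13]
Step 4: sold=3 (running total=12) -> [8 4 4 14]
Step 5: sold=3 (running total=15) -> [8 4 4 15]
Step 6: sold=3 (running total=18) -> [8 4 4 16]
Step 7: sold=3 (running total=21) -> [8 4 4 17]
Step 8: sold=3 (running total=24) -> [8 4 4 18]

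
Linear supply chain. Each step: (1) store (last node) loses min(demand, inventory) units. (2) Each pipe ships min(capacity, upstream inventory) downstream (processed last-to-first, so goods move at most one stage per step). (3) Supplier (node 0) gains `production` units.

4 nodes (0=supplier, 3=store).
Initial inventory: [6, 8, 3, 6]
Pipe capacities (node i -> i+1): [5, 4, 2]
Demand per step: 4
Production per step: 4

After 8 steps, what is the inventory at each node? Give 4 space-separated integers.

Step 1: demand=4,sold=4 ship[2->3]=2 ship[1->2]=4 ship[0->1]=5 prod=4 -> inv=[5 9 5 4]
Step 2: demand=4,sold=4 ship[2->3]=2 ship[1->2]=4 ship[0->1]=5 prod=4 -> inv=[4 10 7 2]
Step 3: demand=4,sold=2 ship[2->3]=2 ship[1->2]=4 ship[0->1]=4 prod=4 -> inv=[4 10 9 2]
Step 4: demand=4,sold=2 ship[2->3]=2 ship[1->2]=4 ship[0->1]=4 prod=4 -> inv=[4 10 11 2]
Step 5: demand=4,sold=2 ship[2->3]=2 ship[1->2]=4 ship[0->1]=4 prod=4 -> inv=[4 10 13 2]
Step 6: demand=4,sold=2 ship[2->3]=2 ship[1->2]=4 ship[0->1]=4 prod=4 -> inv=[4 10 15 2]
Step 7: demand=4,sold=2 ship[2->3]=2 ship[1->2]=4 ship[0->1]=4 prod=4 -> inv=[4 10 17 2]
Step 8: demand=4,sold=2 ship[2->3]=2 ship[1->2]=4 ship[0->1]=4 prod=4 -> inv=[4 10 19 2]

4 10 19 2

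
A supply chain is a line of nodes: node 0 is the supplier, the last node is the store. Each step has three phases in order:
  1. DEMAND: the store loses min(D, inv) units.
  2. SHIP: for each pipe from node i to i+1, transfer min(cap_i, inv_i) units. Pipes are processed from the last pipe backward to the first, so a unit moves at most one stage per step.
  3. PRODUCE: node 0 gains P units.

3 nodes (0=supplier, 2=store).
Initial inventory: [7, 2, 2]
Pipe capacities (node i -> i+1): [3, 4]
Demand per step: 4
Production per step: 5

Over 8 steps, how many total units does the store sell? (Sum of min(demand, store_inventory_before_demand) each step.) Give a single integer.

Step 1: sold=2 (running total=2) -> [9 3 2]
Step 2: sold=2 (running total=4) -> [11 3 3]
Step 3: sold=3 (running total=7) -> [13 3 3]
Step 4: sold=3 (running total=10) -> [15 3 3]
Step 5: sold=3 (running total=13) -> [17 3 3]
Step 6: sold=3 (running total=16) -> [19 3 3]
Step 7: sold=3 (running total=19) -> [21 3 3]
Step 8: sold=3 (running total=22) -> [23 3 3]

Answer: 22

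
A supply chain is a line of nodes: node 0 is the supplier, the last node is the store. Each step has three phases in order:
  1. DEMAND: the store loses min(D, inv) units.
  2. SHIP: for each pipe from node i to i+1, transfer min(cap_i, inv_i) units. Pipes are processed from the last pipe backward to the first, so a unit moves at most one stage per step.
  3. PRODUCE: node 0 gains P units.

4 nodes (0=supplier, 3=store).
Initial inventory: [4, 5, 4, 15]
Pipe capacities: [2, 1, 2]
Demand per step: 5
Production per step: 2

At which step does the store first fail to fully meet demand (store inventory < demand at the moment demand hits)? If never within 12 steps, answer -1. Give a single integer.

Step 1: demand=5,sold=5 ship[2->3]=2 ship[1->2]=1 ship[0->1]=2 prod=2 -> [4 6 3 12]
Step 2: demand=5,sold=5 ship[2->3]=2 ship[1->2]=1 ship[0->1]=2 prod=2 -> [4 7 2 9]
Step 3: demand=5,sold=5 ship[2->3]=2 ship[1->2]=1 ship[0->1]=2 prod=2 -> [4 8 1 6]
Step 4: demand=5,sold=5 ship[2->3]=1 ship[1->2]=1 ship[0->1]=2 prod=2 -> [4 9 1 2]
Step 5: demand=5,sold=2 ship[2->3]=1 ship[1->2]=1 ship[0->1]=2 prod=2 -> [4 10 1 1]
Step 6: demand=5,sold=1 ship[2->3]=1 ship[1->2]=1 ship[0->1]=2 prod=2 -> [4 11 1 1]
Step 7: demand=5,sold=1 ship[2->3]=1 ship[1->2]=1 ship[0->1]=2 prod=2 -> [4 12 1 1]
Step 8: demand=5,sold=1 ship[2->3]=1 ship[1->2]=1 ship[0->1]=2 prod=2 -> [4 13 1 1]
Step 9: demand=5,sold=1 ship[2->3]=1 ship[1->2]=1 ship[0->1]=2 prod=2 -> [4 14 1 1]
Step 10: demand=5,sold=1 ship[2->3]=1 ship[1->2]=1 ship[0->1]=2 prod=2 -> [4 15 1 1]
Step 11: demand=5,sold=1 ship[2->3]=1 ship[1->2]=1 ship[0->1]=2 prod=2 -> [4 16 1 1]
Step 12: demand=5,sold=1 ship[2->3]=1 ship[1->2]=1 ship[0->1]=2 prod=2 -> [4 17 1 1]
First stockout at step 5

5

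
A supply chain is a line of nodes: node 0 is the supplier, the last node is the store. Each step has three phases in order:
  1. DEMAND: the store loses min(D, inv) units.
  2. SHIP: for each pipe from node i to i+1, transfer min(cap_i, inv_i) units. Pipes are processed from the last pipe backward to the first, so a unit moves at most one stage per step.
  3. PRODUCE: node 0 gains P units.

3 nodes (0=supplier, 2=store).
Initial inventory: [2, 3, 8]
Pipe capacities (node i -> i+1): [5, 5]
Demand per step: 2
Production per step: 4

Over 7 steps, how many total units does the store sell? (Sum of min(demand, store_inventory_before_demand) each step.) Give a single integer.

Step 1: sold=2 (running total=2) -> [4 2 9]
Step 2: sold=2 (running total=4) -> [4 4 9]
Step 3: sold=2 (running total=6) -> [4 4 11]
Step 4: sold=2 (running total=8) -> [4 4 13]
Step 5: sold=2 (running total=10) -> [4 4 15]
Step 6: sold=2 (running total=12) -> [4 4 17]
Step 7: sold=2 (running total=14) -> [4 4 19]

Answer: 14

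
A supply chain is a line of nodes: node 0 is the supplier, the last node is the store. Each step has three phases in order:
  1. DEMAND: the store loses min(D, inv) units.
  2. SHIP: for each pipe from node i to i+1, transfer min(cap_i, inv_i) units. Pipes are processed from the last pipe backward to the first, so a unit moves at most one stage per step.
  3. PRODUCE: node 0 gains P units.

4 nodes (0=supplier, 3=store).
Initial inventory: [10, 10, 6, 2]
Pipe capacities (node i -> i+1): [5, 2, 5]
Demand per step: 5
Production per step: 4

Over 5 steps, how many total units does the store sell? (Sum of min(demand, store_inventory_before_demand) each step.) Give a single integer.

Answer: 14

Derivation:
Step 1: sold=2 (running total=2) -> [9 13 3 5]
Step 2: sold=5 (running total=7) -> [8 16 2 3]
Step 3: sold=3 (running total=10) -> [7 19 2 2]
Step 4: sold=2 (running total=12) -> [6 22 2 2]
Step 5: sold=2 (running total=14) -> [5 25 2 2]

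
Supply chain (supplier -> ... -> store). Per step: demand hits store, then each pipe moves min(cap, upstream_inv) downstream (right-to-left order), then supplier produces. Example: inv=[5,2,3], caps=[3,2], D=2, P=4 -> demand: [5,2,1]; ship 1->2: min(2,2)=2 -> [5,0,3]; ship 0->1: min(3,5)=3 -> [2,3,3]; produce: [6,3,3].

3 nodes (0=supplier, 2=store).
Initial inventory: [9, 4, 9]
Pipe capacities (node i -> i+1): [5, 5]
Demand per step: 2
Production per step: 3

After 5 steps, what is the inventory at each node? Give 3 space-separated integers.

Step 1: demand=2,sold=2 ship[1->2]=4 ship[0->1]=5 prod=3 -> inv=[7 5 11]
Step 2: demand=2,sold=2 ship[1->2]=5 ship[0->1]=5 prod=3 -> inv=[5 5 14]
Step 3: demand=2,sold=2 ship[1->2]=5 ship[0->1]=5 prod=3 -> inv=[3 5 17]
Step 4: demand=2,sold=2 ship[1->2]=5 ship[0->1]=3 prod=3 -> inv=[3 3 20]
Step 5: demand=2,sold=2 ship[1->2]=3 ship[0->1]=3 prod=3 -> inv=[3 3 21]

3 3 21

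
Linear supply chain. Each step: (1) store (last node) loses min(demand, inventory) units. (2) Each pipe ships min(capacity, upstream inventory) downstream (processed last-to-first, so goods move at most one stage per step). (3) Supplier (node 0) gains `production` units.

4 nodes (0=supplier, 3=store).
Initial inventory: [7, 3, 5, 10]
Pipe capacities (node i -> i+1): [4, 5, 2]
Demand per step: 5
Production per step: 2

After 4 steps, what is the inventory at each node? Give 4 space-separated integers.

Step 1: demand=5,sold=5 ship[2->3]=2 ship[1->2]=3 ship[0->1]=4 prod=2 -> inv=[5 4 6 7]
Step 2: demand=5,sold=5 ship[2->3]=2 ship[1->2]=4 ship[0->1]=4 prod=2 -> inv=[3 4 8 4]
Step 3: demand=5,sold=4 ship[2->3]=2 ship[1->2]=4 ship[0->1]=3 prod=2 -> inv=[2 3 10 2]
Step 4: demand=5,sold=2 ship[2->3]=2 ship[1->2]=3 ship[0->1]=2 prod=2 -> inv=[2 2 11 2]

2 2 11 2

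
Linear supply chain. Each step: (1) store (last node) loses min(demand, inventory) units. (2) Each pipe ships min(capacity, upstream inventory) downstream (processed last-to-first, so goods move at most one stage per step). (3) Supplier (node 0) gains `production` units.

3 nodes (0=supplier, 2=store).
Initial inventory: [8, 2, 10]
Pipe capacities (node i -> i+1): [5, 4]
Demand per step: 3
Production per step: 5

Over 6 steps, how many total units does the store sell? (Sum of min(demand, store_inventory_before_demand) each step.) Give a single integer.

Answer: 18

Derivation:
Step 1: sold=3 (running total=3) -> [8 5 9]
Step 2: sold=3 (running total=6) -> [8 6 10]
Step 3: sold=3 (running total=9) -> [8 7 11]
Step 4: sold=3 (running total=12) -> [8 8 12]
Step 5: sold=3 (running total=15) -> [8 9 13]
Step 6: sold=3 (running total=18) -> [8 10 14]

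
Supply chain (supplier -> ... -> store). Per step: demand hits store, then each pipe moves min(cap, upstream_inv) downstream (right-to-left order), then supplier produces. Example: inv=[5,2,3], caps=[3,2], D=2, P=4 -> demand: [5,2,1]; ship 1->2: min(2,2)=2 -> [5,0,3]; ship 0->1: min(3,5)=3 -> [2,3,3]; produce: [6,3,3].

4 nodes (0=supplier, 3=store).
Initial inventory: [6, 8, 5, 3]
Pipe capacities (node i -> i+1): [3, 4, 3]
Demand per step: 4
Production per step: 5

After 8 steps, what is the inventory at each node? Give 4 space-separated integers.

Step 1: demand=4,sold=3 ship[2->3]=3 ship[1->2]=4 ship[0->1]=3 prod=5 -> inv=[8 7 6 3]
Step 2: demand=4,sold=3 ship[2->3]=3 ship[1->2]=4 ship[0->1]=3 prod=5 -> inv=[10 6 7 3]
Step 3: demand=4,sold=3 ship[2->3]=3 ship[1->2]=4 ship[0->1]=3 prod=5 -> inv=[12 5 8 3]
Step 4: demand=4,sold=3 ship[2->3]=3 ship[1->2]=4 ship[0->1]=3 prod=5 -> inv=[14 4 9 3]
Step 5: demand=4,sold=3 ship[2->3]=3 ship[1->2]=4 ship[0->1]=3 prod=5 -> inv=[16 3 10 3]
Step 6: demand=4,sold=3 ship[2->3]=3 ship[1->2]=3 ship[0->1]=3 prod=5 -> inv=[18 3 10 3]
Step 7: demand=4,sold=3 ship[2->3]=3 ship[1->2]=3 ship[0->1]=3 prod=5 -> inv=[20 3 10 3]
Step 8: demand=4,sold=3 ship[2->3]=3 ship[1->2]=3 ship[0->1]=3 prod=5 -> inv=[22 3 10 3]

22 3 10 3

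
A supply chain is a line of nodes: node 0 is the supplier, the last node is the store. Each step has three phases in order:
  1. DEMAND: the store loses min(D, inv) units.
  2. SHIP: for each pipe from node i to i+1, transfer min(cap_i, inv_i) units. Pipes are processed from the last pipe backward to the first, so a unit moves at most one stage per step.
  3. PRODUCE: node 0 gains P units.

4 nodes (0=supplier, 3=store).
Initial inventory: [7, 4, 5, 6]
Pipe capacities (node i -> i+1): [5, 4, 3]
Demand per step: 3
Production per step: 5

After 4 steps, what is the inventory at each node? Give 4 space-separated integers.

Step 1: demand=3,sold=3 ship[2->3]=3 ship[1->2]=4 ship[0->1]=5 prod=5 -> inv=[7 5 6 6]
Step 2: demand=3,sold=3 ship[2->3]=3 ship[1->2]=4 ship[0->1]=5 prod=5 -> inv=[7 6 7 6]
Step 3: demand=3,sold=3 ship[2->3]=3 ship[1->2]=4 ship[0->1]=5 prod=5 -> inv=[7 7 8 6]
Step 4: demand=3,sold=3 ship[2->3]=3 ship[1->2]=4 ship[0->1]=5 prod=5 -> inv=[7 8 9 6]

7 8 9 6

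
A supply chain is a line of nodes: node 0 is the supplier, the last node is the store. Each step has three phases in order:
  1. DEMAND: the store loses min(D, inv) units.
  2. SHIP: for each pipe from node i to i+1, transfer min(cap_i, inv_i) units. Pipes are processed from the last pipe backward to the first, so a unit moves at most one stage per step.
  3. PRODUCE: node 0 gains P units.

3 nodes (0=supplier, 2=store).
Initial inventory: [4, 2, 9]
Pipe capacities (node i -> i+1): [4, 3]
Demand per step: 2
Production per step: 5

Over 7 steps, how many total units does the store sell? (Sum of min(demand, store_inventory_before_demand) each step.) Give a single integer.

Step 1: sold=2 (running total=2) -> [5 4 9]
Step 2: sold=2 (running total=4) -> [6 5 10]
Step 3: sold=2 (running total=6) -> [7 6 11]
Step 4: sold=2 (running total=8) -> [8 7 12]
Step 5: sold=2 (running total=10) -> [9 8 13]
Step 6: sold=2 (running total=12) -> [10 9 14]
Step 7: sold=2 (running total=14) -> [11 10 15]

Answer: 14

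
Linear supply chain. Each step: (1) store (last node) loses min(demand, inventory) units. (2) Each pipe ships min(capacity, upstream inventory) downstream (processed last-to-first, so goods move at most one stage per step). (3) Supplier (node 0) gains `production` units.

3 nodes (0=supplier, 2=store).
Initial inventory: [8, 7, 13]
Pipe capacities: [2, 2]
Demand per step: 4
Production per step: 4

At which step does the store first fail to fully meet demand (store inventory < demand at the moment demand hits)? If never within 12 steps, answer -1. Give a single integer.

Step 1: demand=4,sold=4 ship[1->2]=2 ship[0->1]=2 prod=4 -> [10 7 11]
Step 2: demand=4,sold=4 ship[1->2]=2 ship[0->1]=2 prod=4 -> [12 7 9]
Step 3: demand=4,sold=4 ship[1->2]=2 ship[0->1]=2 prod=4 -> [14 7 7]
Step 4: demand=4,sold=4 ship[1->2]=2 ship[0->1]=2 prod=4 -> [16 7 5]
Step 5: demand=4,sold=4 ship[1->2]=2 ship[0->1]=2 prod=4 -> [18 7 3]
Step 6: demand=4,sold=3 ship[1->2]=2 ship[0->1]=2 prod=4 -> [20 7 2]
Step 7: demand=4,sold=2 ship[1->2]=2 ship[0->1]=2 prod=4 -> [22 7 2]
Step 8: demand=4,sold=2 ship[1->2]=2 ship[0->1]=2 prod=4 -> [24 7 2]
Step 9: demand=4,sold=2 ship[1->2]=2 ship[0->1]=2 prod=4 -> [26 7 2]
Step 10: demand=4,sold=2 ship[1->2]=2 ship[0->1]=2 prod=4 -> [28 7 2]
Step 11: demand=4,sold=2 ship[1->2]=2 ship[0->1]=2 prod=4 -> [30 7 2]
Step 12: demand=4,sold=2 ship[1->2]=2 ship[0->1]=2 prod=4 -> [32 7 2]
First stockout at step 6

6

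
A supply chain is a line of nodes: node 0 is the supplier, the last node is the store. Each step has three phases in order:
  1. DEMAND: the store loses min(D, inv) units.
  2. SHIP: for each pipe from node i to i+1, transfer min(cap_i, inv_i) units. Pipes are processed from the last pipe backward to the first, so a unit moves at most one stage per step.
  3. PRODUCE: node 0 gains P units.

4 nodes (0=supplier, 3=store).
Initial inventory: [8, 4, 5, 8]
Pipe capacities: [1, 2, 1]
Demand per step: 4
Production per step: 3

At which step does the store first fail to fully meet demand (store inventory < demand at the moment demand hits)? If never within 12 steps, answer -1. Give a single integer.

Step 1: demand=4,sold=4 ship[2->3]=1 ship[1->2]=2 ship[0->1]=1 prod=3 -> [10 3 6 5]
Step 2: demand=4,sold=4 ship[2->3]=1 ship[1->2]=2 ship[0->1]=1 prod=3 -> [12 2 7 2]
Step 3: demand=4,sold=2 ship[2->3]=1 ship[1->2]=2 ship[0->1]=1 prod=3 -> [14 1 8 1]
Step 4: demand=4,sold=1 ship[2->3]=1 ship[1->2]=1 ship[0->1]=1 prod=3 -> [16 1 8 1]
Step 5: demand=4,sold=1 ship[2->3]=1 ship[1->2]=1 ship[0->1]=1 prod=3 -> [18 1 8 1]
Step 6: demand=4,sold=1 ship[2->3]=1 ship[1->2]=1 ship[0->1]=1 prod=3 -> [20 1 8 1]
Step 7: demand=4,sold=1 ship[2->3]=1 ship[1->2]=1 ship[0->1]=1 prod=3 -> [22 1 8 1]
Step 8: demand=4,sold=1 ship[2->3]=1 ship[1->2]=1 ship[0->1]=1 prod=3 -> [24 1 8 1]
Step 9: demand=4,sold=1 ship[2->3]=1 ship[1->2]=1 ship[0->1]=1 prod=3 -> [26 1 8 1]
Step 10: demand=4,sold=1 ship[2->3]=1 ship[1->2]=1 ship[0->1]=1 prod=3 -> [28 1 8 1]
Step 11: demand=4,sold=1 ship[2->3]=1 ship[1->2]=1 ship[0->1]=1 prod=3 -> [30 1 8 1]
Step 12: demand=4,sold=1 ship[2->3]=1 ship[1->2]=1 ship[0->1]=1 prod=3 -> [32 1 8 1]
First stockout at step 3

3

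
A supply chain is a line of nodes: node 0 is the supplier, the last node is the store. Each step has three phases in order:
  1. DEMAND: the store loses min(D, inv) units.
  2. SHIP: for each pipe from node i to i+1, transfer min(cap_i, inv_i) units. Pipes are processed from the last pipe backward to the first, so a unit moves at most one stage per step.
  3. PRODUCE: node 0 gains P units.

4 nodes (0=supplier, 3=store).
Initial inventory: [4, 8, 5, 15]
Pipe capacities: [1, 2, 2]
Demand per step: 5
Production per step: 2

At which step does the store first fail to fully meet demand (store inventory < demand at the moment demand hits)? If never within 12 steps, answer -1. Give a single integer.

Step 1: demand=5,sold=5 ship[2->3]=2 ship[1->2]=2 ship[0->1]=1 prod=2 -> [5 7 5 12]
Step 2: demand=5,sold=5 ship[2->3]=2 ship[1->2]=2 ship[0->1]=1 prod=2 -> [6 6 5 9]
Step 3: demand=5,sold=5 ship[2->3]=2 ship[1->2]=2 ship[0->1]=1 prod=2 -> [7 5 5 6]
Step 4: demand=5,sold=5 ship[2->3]=2 ship[1->2]=2 ship[0->1]=1 prod=2 -> [8 4 5 3]
Step 5: demand=5,sold=3 ship[2->3]=2 ship[1->2]=2 ship[0->1]=1 prod=2 -> [9 3 5 2]
Step 6: demand=5,sold=2 ship[2->3]=2 ship[1->2]=2 ship[0->1]=1 prod=2 -> [10 2 5 2]
Step 7: demand=5,sold=2 ship[2->3]=2 ship[1->2]=2 ship[0->1]=1 prod=2 -> [11 1 5 2]
Step 8: demand=5,sold=2 ship[2->3]=2 ship[1->2]=1 ship[0->1]=1 prod=2 -> [12 1 4 2]
Step 9: demand=5,sold=2 ship[2->3]=2 ship[1->2]=1 ship[0->1]=1 prod=2 -> [13 1 3 2]
Step 10: demand=5,sold=2 ship[2->3]=2 ship[1->2]=1 ship[0->1]=1 prod=2 -> [14 1 2 2]
Step 11: demand=5,sold=2 ship[2->3]=2 ship[1->2]=1 ship[0->1]=1 prod=2 -> [15 1 1 2]
Step 12: demand=5,sold=2 ship[2->3]=1 ship[1->2]=1 ship[0->1]=1 prod=2 -> [16 1 1 1]
First stockout at step 5

5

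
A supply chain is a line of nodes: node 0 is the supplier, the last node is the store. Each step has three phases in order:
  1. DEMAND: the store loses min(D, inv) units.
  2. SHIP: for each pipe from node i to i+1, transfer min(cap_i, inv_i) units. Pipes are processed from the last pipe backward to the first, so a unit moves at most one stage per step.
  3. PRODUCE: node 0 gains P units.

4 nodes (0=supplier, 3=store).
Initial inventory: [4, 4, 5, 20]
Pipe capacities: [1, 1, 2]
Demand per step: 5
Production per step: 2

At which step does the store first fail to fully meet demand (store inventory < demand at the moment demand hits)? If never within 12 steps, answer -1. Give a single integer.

Step 1: demand=5,sold=5 ship[2->3]=2 ship[1->2]=1 ship[0->1]=1 prod=2 -> [5 4 4 17]
Step 2: demand=5,sold=5 ship[2->3]=2 ship[1->2]=1 ship[0->1]=1 prod=2 -> [6 4 3 14]
Step 3: demand=5,sold=5 ship[2->3]=2 ship[1->2]=1 ship[0->1]=1 prod=2 -> [7 4 2 11]
Step 4: demand=5,sold=5 ship[2->3]=2 ship[1->2]=1 ship[0->1]=1 prod=2 -> [8 4 1 8]
Step 5: demand=5,sold=5 ship[2->3]=1 ship[1->2]=1 ship[0->1]=1 prod=2 -> [9 4 1 4]
Step 6: demand=5,sold=4 ship[2->3]=1 ship[1->2]=1 ship[0->1]=1 prod=2 -> [10 4 1 1]
Step 7: demand=5,sold=1 ship[2->3]=1 ship[1->2]=1 ship[0->1]=1 prod=2 -> [11 4 1 1]
Step 8: demand=5,sold=1 ship[2->3]=1 ship[1->2]=1 ship[0->1]=1 prod=2 -> [12 4 1 1]
Step 9: demand=5,sold=1 ship[2->3]=1 ship[1->2]=1 ship[0->1]=1 prod=2 -> [13 4 1 1]
Step 10: demand=5,sold=1 ship[2->3]=1 ship[1->2]=1 ship[0->1]=1 prod=2 -> [14 4 1 1]
Step 11: demand=5,sold=1 ship[2->3]=1 ship[1->2]=1 ship[0->1]=1 prod=2 -> [15 4 1 1]
Step 12: demand=5,sold=1 ship[2->3]=1 ship[1->2]=1 ship[0->1]=1 prod=2 -> [16 4 1 1]
First stockout at step 6

6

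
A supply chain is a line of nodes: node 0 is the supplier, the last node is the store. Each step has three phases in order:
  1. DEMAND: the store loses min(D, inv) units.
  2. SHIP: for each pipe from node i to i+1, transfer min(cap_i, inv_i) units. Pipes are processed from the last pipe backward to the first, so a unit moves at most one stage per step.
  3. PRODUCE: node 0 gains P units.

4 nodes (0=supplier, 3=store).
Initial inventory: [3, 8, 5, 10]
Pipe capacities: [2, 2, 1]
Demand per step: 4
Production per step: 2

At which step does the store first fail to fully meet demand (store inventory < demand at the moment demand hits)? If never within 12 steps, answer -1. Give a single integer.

Step 1: demand=4,sold=4 ship[2->3]=1 ship[1->2]=2 ship[0->1]=2 prod=2 -> [3 8 6 7]
Step 2: demand=4,sold=4 ship[2->3]=1 ship[1->2]=2 ship[0->1]=2 prod=2 -> [3 8 7 4]
Step 3: demand=4,sold=4 ship[2->3]=1 ship[1->2]=2 ship[0->1]=2 prod=2 -> [3 8 8 1]
Step 4: demand=4,sold=1 ship[2->3]=1 ship[1->2]=2 ship[0->1]=2 prod=2 -> [3 8 9 1]
Step 5: demand=4,sold=1 ship[2->3]=1 ship[1->2]=2 ship[0->1]=2 prod=2 -> [3 8 10 1]
Step 6: demand=4,sold=1 ship[2->3]=1 ship[1->2]=2 ship[0->1]=2 prod=2 -> [3 8 11 1]
Step 7: demand=4,sold=1 ship[2->3]=1 ship[1->2]=2 ship[0->1]=2 prod=2 -> [3 8 12 1]
Step 8: demand=4,sold=1 ship[2->3]=1 ship[1->2]=2 ship[0->1]=2 prod=2 -> [3 8 13 1]
Step 9: demand=4,sold=1 ship[2->3]=1 ship[1->2]=2 ship[0->1]=2 prod=2 -> [3 8 14 1]
Step 10: demand=4,sold=1 ship[2->3]=1 ship[1->2]=2 ship[0->1]=2 prod=2 -> [3 8 15 1]
Step 11: demand=4,sold=1 ship[2->3]=1 ship[1->2]=2 ship[0->1]=2 prod=2 -> [3 8 16 1]
Step 12: demand=4,sold=1 ship[2->3]=1 ship[1->2]=2 ship[0->1]=2 prod=2 -> [3 8 17 1]
First stockout at step 4

4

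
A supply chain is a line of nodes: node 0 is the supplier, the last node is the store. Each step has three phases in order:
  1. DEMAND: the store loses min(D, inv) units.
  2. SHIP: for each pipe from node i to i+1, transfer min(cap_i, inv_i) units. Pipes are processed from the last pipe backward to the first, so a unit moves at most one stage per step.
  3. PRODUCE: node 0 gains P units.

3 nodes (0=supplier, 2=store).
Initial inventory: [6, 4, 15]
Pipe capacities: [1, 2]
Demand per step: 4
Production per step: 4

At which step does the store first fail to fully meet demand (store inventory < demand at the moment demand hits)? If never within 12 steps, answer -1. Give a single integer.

Step 1: demand=4,sold=4 ship[1->2]=2 ship[0->1]=1 prod=4 -> [9 3 13]
Step 2: demand=4,sold=4 ship[1->2]=2 ship[0->1]=1 prod=4 -> [12 2 11]
Step 3: demand=4,sold=4 ship[1->2]=2 ship[0->1]=1 prod=4 -> [15 1 9]
Step 4: demand=4,sold=4 ship[1->2]=1 ship[0->1]=1 prod=4 -> [18 1 6]
Step 5: demand=4,sold=4 ship[1->2]=1 ship[0->1]=1 prod=4 -> [21 1 3]
Step 6: demand=4,sold=3 ship[1->2]=1 ship[0->1]=1 prod=4 -> [24 1 1]
Step 7: demand=4,sold=1 ship[1->2]=1 ship[0->1]=1 prod=4 -> [27 1 1]
Step 8: demand=4,sold=1 ship[1->2]=1 ship[0->1]=1 prod=4 -> [30 1 1]
Step 9: demand=4,sold=1 ship[1->2]=1 ship[0->1]=1 prod=4 -> [33 1 1]
Step 10: demand=4,sold=1 ship[1->2]=1 ship[0->1]=1 prod=4 -> [36 1 1]
Step 11: demand=4,sold=1 ship[1->2]=1 ship[0->1]=1 prod=4 -> [39 1 1]
Step 12: demand=4,sold=1 ship[1->2]=1 ship[0->1]=1 prod=4 -> [42 1 1]
First stockout at step 6

6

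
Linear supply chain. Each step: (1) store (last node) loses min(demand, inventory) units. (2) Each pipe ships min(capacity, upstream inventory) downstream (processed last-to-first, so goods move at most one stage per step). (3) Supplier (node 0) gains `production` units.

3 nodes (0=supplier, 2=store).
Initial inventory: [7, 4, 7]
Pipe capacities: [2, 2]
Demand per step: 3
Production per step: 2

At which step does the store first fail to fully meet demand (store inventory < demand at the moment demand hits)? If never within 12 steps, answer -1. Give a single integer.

Step 1: demand=3,sold=3 ship[1->2]=2 ship[0->1]=2 prod=2 -> [7 4 6]
Step 2: demand=3,sold=3 ship[1->2]=2 ship[0->1]=2 prod=2 -> [7 4 5]
Step 3: demand=3,sold=3 ship[1->2]=2 ship[0->1]=2 prod=2 -> [7 4 4]
Step 4: demand=3,sold=3 ship[1->2]=2 ship[0->1]=2 prod=2 -> [7 4 3]
Step 5: demand=3,sold=3 ship[1->2]=2 ship[0->1]=2 prod=2 -> [7 4 2]
Step 6: demand=3,sold=2 ship[1->2]=2 ship[0->1]=2 prod=2 -> [7 4 2]
Step 7: demand=3,sold=2 ship[1->2]=2 ship[0->1]=2 prod=2 -> [7 4 2]
Step 8: demand=3,sold=2 ship[1->2]=2 ship[0->1]=2 prod=2 -> [7 4 2]
Step 9: demand=3,sold=2 ship[1->2]=2 ship[0->1]=2 prod=2 -> [7 4 2]
Step 10: demand=3,sold=2 ship[1->2]=2 ship[0->1]=2 prod=2 -> [7 4 2]
Step 11: demand=3,sold=2 ship[1->2]=2 ship[0->1]=2 prod=2 -> [7 4 2]
Step 12: demand=3,sold=2 ship[1->2]=2 ship[0->1]=2 prod=2 -> [7 4 2]
First stockout at step 6

6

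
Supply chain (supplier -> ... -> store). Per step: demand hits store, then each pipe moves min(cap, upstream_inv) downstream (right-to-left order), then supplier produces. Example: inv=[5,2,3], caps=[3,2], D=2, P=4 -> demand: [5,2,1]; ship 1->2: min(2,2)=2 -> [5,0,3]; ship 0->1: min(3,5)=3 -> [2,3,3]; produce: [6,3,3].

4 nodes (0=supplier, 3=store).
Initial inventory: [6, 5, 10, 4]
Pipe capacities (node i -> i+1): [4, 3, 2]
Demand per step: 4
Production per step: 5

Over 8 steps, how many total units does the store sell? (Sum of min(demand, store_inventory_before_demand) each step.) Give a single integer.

Step 1: sold=4 (running total=4) -> [7 6 11 2]
Step 2: sold=2 (running total=6) -> [8 7 12 2]
Step 3: sold=2 (running total=8) -> [9 8 13 2]
Step 4: sold=2 (running total=10) -> [10 9 14 2]
Step 5: sold=2 (running total=12) -> [11 10 15 2]
Step 6: sold=2 (running total=14) -> [12 11 16 2]
Step 7: sold=2 (running total=16) -> [13 12 17 2]
Step 8: sold=2 (running total=18) -> [14 13 18 2]

Answer: 18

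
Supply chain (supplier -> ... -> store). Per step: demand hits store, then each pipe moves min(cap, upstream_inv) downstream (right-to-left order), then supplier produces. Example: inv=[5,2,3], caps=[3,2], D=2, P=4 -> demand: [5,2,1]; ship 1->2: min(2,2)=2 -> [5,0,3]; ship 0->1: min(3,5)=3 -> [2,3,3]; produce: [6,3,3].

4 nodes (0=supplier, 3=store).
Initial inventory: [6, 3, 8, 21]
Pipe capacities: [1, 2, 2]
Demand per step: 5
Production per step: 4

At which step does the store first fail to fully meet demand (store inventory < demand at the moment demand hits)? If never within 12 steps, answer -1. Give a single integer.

Step 1: demand=5,sold=5 ship[2->3]=2 ship[1->2]=2 ship[0->1]=1 prod=4 -> [9 2 8 18]
Step 2: demand=5,sold=5 ship[2->3]=2 ship[1->2]=2 ship[0->1]=1 prod=4 -> [12 1 8 15]
Step 3: demand=5,sold=5 ship[2->3]=2 ship[1->2]=1 ship[0->1]=1 prod=4 -> [15 1 7 12]
Step 4: demand=5,sold=5 ship[2->3]=2 ship[1->2]=1 ship[0->1]=1 prod=4 -> [18 1 6 9]
Step 5: demand=5,sold=5 ship[2->3]=2 ship[1->2]=1 ship[0->1]=1 prod=4 -> [21 1 5 6]
Step 6: demand=5,sold=5 ship[2->3]=2 ship[1->2]=1 ship[0->1]=1 prod=4 -> [24 1 4 3]
Step 7: demand=5,sold=3 ship[2->3]=2 ship[1->2]=1 ship[0->1]=1 prod=4 -> [27 1 3 2]
Step 8: demand=5,sold=2 ship[2->3]=2 ship[1->2]=1 ship[0->1]=1 prod=4 -> [30 1 2 2]
Step 9: demand=5,sold=2 ship[2->3]=2 ship[1->2]=1 ship[0->1]=1 prod=4 -> [33 1 1 2]
Step 10: demand=5,sold=2 ship[2->3]=1 ship[1->2]=1 ship[0->1]=1 prod=4 -> [36 1 1 1]
Step 11: demand=5,sold=1 ship[2->3]=1 ship[1->2]=1 ship[0->1]=1 prod=4 -> [39 1 1 1]
Step 12: demand=5,sold=1 ship[2->3]=1 ship[1->2]=1 ship[0->1]=1 prod=4 -> [42 1 1 1]
First stockout at step 7

7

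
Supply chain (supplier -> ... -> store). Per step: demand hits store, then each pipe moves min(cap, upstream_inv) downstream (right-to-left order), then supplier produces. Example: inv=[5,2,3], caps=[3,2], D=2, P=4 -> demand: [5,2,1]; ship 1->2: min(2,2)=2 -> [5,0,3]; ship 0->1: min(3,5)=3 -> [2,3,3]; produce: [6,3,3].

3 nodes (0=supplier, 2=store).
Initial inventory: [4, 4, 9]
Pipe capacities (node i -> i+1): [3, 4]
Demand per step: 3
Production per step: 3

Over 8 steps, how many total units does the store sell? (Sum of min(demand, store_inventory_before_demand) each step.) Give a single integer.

Step 1: sold=3 (running total=3) -> [4 3 10]
Step 2: sold=3 (running total=6) -> [4 3 10]
Step 3: sold=3 (running total=9) -> [4 3 10]
Step 4: sold=3 (running total=12) -> [4 3 10]
Step 5: sold=3 (running total=15) -> [4 3 10]
Step 6: sold=3 (running total=18) -> [4 3 10]
Step 7: sold=3 (running total=21) -> [4 3 10]
Step 8: sold=3 (running total=24) -> [4 3 10]

Answer: 24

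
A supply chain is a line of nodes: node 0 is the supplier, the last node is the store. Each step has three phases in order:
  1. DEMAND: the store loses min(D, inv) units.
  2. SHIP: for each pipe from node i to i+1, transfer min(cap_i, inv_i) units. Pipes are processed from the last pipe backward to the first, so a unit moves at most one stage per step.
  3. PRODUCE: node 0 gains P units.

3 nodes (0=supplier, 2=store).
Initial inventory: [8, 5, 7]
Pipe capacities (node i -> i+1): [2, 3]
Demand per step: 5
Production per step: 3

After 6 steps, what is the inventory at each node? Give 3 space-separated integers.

Step 1: demand=5,sold=5 ship[1->2]=3 ship[0->1]=2 prod=3 -> inv=[9 4 5]
Step 2: demand=5,sold=5 ship[1->2]=3 ship[0->1]=2 prod=3 -> inv=[10 3 3]
Step 3: demand=5,sold=3 ship[1->2]=3 ship[0->1]=2 prod=3 -> inv=[11 2 3]
Step 4: demand=5,sold=3 ship[1->2]=2 ship[0->1]=2 prod=3 -> inv=[12 2 2]
Step 5: demand=5,sold=2 ship[1->2]=2 ship[0->1]=2 prod=3 -> inv=[13 2 2]
Step 6: demand=5,sold=2 ship[1->2]=2 ship[0->1]=2 prod=3 -> inv=[14 2 2]

14 2 2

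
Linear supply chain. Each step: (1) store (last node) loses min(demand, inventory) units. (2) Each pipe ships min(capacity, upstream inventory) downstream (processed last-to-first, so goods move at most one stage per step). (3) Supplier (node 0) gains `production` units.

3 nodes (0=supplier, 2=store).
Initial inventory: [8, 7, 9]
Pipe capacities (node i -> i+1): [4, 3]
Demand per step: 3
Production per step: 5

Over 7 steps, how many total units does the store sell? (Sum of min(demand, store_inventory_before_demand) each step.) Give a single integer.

Answer: 21

Derivation:
Step 1: sold=3 (running total=3) -> [9 8 9]
Step 2: sold=3 (running total=6) -> [10 9 9]
Step 3: sold=3 (running total=9) -> [11 10 9]
Step 4: sold=3 (running total=12) -> [12 11 9]
Step 5: sold=3 (running total=15) -> [13 12 9]
Step 6: sold=3 (running total=18) -> [14 13 9]
Step 7: sold=3 (running total=21) -> [15 14 9]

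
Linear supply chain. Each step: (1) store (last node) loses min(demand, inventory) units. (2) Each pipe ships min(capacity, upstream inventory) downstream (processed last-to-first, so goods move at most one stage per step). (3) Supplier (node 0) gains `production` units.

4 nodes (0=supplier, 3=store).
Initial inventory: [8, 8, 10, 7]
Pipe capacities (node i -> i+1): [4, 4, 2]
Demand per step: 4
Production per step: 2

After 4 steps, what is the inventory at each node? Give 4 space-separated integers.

Step 1: demand=4,sold=4 ship[2->3]=2 ship[1->2]=4 ship[0->1]=4 prod=2 -> inv=[6 8 12 5]
Step 2: demand=4,sold=4 ship[2->3]=2 ship[1->2]=4 ship[0->1]=4 prod=2 -> inv=[4 8 14 3]
Step 3: demand=4,sold=3 ship[2->3]=2 ship[1->2]=4 ship[0->1]=4 prod=2 -> inv=[2 8 16 2]
Step 4: demand=4,sold=2 ship[2->3]=2 ship[1->2]=4 ship[0->1]=2 prod=2 -> inv=[2 6 18 2]

2 6 18 2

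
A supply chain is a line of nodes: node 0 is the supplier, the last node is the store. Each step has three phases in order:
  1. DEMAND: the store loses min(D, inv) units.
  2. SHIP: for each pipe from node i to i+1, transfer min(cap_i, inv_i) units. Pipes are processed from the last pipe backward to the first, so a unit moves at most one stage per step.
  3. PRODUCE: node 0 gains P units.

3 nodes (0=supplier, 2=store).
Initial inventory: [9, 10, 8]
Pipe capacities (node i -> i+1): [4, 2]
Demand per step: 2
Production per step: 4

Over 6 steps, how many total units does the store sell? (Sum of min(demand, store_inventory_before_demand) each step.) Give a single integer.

Step 1: sold=2 (running total=2) -> [9 12 8]
Step 2: sold=2 (running total=4) -> [9 14 8]
Step 3: sold=2 (running total=6) -> [9 16 8]
Step 4: sold=2 (running total=8) -> [9 18 8]
Step 5: sold=2 (running total=10) -> [9 20 8]
Step 6: sold=2 (running total=12) -> [9 22 8]

Answer: 12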